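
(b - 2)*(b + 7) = b^2 + 5*b - 14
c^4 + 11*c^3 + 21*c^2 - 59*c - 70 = (c - 2)*(c + 1)*(c + 5)*(c + 7)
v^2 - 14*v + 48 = (v - 8)*(v - 6)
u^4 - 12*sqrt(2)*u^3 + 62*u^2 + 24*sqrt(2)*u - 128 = (u - 8*sqrt(2))*(u - 4*sqrt(2))*(u - sqrt(2))*(u + sqrt(2))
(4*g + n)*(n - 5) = 4*g*n - 20*g + n^2 - 5*n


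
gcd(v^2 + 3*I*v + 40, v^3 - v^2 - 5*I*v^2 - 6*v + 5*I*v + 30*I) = v - 5*I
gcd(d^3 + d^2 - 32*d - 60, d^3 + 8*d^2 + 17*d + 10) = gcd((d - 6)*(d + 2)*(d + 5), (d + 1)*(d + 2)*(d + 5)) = d^2 + 7*d + 10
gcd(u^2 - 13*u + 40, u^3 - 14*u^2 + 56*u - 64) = u - 8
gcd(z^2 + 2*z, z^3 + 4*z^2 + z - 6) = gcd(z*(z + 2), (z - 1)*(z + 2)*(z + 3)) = z + 2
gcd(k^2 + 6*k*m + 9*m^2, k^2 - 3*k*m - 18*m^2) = k + 3*m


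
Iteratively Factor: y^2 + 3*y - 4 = (y + 4)*(y - 1)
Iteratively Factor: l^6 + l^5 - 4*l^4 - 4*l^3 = (l - 2)*(l^5 + 3*l^4 + 2*l^3) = (l - 2)*(l + 2)*(l^4 + l^3) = (l - 2)*(l + 1)*(l + 2)*(l^3) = l*(l - 2)*(l + 1)*(l + 2)*(l^2) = l^2*(l - 2)*(l + 1)*(l + 2)*(l)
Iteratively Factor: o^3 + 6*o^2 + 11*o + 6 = (o + 2)*(o^2 + 4*o + 3) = (o + 2)*(o + 3)*(o + 1)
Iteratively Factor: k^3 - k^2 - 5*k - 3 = (k - 3)*(k^2 + 2*k + 1) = (k - 3)*(k + 1)*(k + 1)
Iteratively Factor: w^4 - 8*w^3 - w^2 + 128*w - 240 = (w - 5)*(w^3 - 3*w^2 - 16*w + 48) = (w - 5)*(w + 4)*(w^2 - 7*w + 12) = (w - 5)*(w - 3)*(w + 4)*(w - 4)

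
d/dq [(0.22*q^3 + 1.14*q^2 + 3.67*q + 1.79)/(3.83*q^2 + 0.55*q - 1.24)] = (0.8426*q^4 + 0.241999999999999*q^3 - 14.2475*q^2 - 16.5386*q - 5.5353)/(14.6689*q^4 + 4.213*q^3 - 9.1959*q^2 - 1.364*q + 1.5376)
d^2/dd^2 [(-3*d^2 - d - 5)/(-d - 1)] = 14/(d^3 + 3*d^2 + 3*d + 1)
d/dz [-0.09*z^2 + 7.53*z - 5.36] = 7.53 - 0.18*z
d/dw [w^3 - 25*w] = 3*w^2 - 25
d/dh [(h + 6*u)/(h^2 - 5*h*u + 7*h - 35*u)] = (h^2 - 5*h*u + 7*h - 35*u - (h + 6*u)*(2*h - 5*u + 7))/(h^2 - 5*h*u + 7*h - 35*u)^2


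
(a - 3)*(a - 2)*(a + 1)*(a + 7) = a^4 + 3*a^3 - 27*a^2 + 13*a + 42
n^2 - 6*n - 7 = (n - 7)*(n + 1)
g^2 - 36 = (g - 6)*(g + 6)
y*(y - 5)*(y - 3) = y^3 - 8*y^2 + 15*y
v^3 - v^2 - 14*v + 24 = (v - 3)*(v - 2)*(v + 4)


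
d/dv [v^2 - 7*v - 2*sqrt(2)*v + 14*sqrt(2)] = 2*v - 7 - 2*sqrt(2)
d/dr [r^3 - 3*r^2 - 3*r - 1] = 3*r^2 - 6*r - 3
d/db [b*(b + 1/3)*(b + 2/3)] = 3*b^2 + 2*b + 2/9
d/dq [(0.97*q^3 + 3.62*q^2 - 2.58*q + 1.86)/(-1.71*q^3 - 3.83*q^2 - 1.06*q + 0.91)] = (2.4751*q^4 - 10.88*q^3 - 1.5287*q^2 + 20.836*q - 0.3762)/(2.9241*q^6 + 13.0986*q^5 + 18.2941*q^4 + 5.0074*q^3 - 5.847*q^2 - 1.9292*q + 0.8281)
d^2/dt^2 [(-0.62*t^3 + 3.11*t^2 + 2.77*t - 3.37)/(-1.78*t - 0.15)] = (3.928816*t^3 + 0.99324*t^2 + 0.0837000000000008*t + 22.694246)/(5.639752*t^3 + 1.42578*t^2 + 0.12015*t + 0.003375)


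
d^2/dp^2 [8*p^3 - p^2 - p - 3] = 48*p - 2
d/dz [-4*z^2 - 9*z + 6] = -8*z - 9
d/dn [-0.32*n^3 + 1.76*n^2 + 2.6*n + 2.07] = -0.96*n^2 + 3.52*n + 2.6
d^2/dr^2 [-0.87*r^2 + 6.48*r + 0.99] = -1.74000000000000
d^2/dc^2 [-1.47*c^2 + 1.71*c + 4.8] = -2.94000000000000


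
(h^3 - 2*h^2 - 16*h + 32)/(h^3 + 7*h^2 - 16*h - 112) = (h - 2)/(h + 7)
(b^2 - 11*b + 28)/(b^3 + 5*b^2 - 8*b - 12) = (b^2 - 11*b + 28)/(b^3 + 5*b^2 - 8*b - 12)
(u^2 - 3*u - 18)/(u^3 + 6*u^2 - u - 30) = (u - 6)/(u^2 + 3*u - 10)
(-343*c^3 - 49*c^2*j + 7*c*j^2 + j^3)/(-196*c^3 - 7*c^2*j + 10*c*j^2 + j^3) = (7*c - j)/(4*c - j)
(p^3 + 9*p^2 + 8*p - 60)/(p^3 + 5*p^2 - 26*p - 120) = (p^2 + 3*p - 10)/(p^2 - p - 20)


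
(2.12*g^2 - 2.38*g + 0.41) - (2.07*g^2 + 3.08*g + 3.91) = 0.0500000000000003*g^2 - 5.46*g - 3.5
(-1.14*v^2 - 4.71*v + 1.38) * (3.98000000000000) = -4.5372*v^2 - 18.7458*v + 5.4924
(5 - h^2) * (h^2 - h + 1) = -h^4 + h^3 + 4*h^2 - 5*h + 5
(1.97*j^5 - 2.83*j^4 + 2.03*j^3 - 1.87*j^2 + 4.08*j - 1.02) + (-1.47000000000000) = 1.97*j^5 - 2.83*j^4 + 2.03*j^3 - 1.87*j^2 + 4.08*j - 2.49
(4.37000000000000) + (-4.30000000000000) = 0.0700000000000003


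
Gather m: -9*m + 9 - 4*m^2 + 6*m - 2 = -4*m^2 - 3*m + 7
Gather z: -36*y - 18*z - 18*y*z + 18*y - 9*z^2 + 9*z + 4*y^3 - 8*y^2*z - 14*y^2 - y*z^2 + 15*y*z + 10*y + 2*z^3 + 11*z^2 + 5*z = 4*y^3 - 14*y^2 - 8*y + 2*z^3 + z^2*(2 - y) + z*(-8*y^2 - 3*y - 4)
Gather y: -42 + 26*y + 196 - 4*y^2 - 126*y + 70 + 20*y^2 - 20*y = 16*y^2 - 120*y + 224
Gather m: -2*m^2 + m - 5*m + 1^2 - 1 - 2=-2*m^2 - 4*m - 2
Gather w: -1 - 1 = -2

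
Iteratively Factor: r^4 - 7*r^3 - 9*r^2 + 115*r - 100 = (r + 4)*(r^3 - 11*r^2 + 35*r - 25) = (r - 5)*(r + 4)*(r^2 - 6*r + 5) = (r - 5)*(r - 1)*(r + 4)*(r - 5)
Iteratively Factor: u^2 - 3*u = (u)*(u - 3)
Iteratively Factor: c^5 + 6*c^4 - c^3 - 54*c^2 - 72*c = (c + 4)*(c^4 + 2*c^3 - 9*c^2 - 18*c) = c*(c + 4)*(c^3 + 2*c^2 - 9*c - 18) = c*(c + 2)*(c + 4)*(c^2 - 9) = c*(c - 3)*(c + 2)*(c + 4)*(c + 3)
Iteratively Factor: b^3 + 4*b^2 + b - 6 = (b + 3)*(b^2 + b - 2) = (b - 1)*(b + 3)*(b + 2)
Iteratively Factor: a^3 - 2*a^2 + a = (a)*(a^2 - 2*a + 1) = a*(a - 1)*(a - 1)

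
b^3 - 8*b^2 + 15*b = b*(b - 5)*(b - 3)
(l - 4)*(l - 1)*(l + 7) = l^3 + 2*l^2 - 31*l + 28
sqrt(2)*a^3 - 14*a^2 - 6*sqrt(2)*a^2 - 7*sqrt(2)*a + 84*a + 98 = (a - 7)*(a - 7*sqrt(2))*(sqrt(2)*a + sqrt(2))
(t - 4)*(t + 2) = t^2 - 2*t - 8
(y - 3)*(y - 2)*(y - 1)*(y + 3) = y^4 - 3*y^3 - 7*y^2 + 27*y - 18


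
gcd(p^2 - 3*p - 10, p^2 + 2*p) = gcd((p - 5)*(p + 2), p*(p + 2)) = p + 2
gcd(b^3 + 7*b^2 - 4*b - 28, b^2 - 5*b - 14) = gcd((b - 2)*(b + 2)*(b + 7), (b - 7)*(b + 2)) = b + 2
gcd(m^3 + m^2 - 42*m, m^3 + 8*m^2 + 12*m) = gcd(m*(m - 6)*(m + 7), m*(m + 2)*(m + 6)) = m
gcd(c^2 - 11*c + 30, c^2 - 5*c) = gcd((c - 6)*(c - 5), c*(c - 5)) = c - 5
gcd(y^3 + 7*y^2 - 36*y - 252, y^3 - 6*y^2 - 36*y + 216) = y^2 - 36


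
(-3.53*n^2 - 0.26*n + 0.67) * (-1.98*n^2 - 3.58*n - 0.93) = 6.9894*n^4 + 13.1522*n^3 + 2.8871*n^2 - 2.1568*n - 0.6231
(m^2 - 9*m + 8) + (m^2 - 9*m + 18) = 2*m^2 - 18*m + 26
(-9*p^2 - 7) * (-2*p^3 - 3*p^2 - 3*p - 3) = 18*p^5 + 27*p^4 + 41*p^3 + 48*p^2 + 21*p + 21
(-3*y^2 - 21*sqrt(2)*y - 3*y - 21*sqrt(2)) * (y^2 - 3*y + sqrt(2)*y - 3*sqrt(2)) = -3*y^4 - 24*sqrt(2)*y^3 + 6*y^3 - 33*y^2 + 48*sqrt(2)*y^2 + 84*y + 72*sqrt(2)*y + 126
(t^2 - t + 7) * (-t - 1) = -t^3 - 6*t - 7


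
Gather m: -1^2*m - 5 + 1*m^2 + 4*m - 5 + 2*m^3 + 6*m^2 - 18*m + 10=2*m^3 + 7*m^2 - 15*m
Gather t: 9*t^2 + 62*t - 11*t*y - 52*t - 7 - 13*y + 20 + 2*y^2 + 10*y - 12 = 9*t^2 + t*(10 - 11*y) + 2*y^2 - 3*y + 1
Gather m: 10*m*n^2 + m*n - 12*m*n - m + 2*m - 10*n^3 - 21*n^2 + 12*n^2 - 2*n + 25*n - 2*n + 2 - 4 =m*(10*n^2 - 11*n + 1) - 10*n^3 - 9*n^2 + 21*n - 2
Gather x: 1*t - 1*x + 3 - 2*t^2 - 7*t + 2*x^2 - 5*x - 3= -2*t^2 - 6*t + 2*x^2 - 6*x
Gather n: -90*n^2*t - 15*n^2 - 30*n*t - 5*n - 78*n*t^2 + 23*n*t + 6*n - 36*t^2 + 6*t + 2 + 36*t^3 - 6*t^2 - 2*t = n^2*(-90*t - 15) + n*(-78*t^2 - 7*t + 1) + 36*t^3 - 42*t^2 + 4*t + 2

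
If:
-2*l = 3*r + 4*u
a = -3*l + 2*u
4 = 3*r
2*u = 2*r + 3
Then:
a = 86/3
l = -23/3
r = 4/3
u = 17/6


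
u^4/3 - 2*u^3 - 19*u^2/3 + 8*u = u*(u/3 + 1)*(u - 8)*(u - 1)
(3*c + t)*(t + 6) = 3*c*t + 18*c + t^2 + 6*t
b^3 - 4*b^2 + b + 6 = (b - 3)*(b - 2)*(b + 1)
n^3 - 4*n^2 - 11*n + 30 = (n - 5)*(n - 2)*(n + 3)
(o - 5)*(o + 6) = o^2 + o - 30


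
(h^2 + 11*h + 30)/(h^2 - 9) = (h^2 + 11*h + 30)/(h^2 - 9)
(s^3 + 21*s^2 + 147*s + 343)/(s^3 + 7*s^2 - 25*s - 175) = (s^2 + 14*s + 49)/(s^2 - 25)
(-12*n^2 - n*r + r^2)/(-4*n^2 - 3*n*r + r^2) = (3*n + r)/(n + r)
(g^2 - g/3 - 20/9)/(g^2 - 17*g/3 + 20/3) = (g + 4/3)/(g - 4)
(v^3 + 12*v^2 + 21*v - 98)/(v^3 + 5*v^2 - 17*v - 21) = (v^2 + 5*v - 14)/(v^2 - 2*v - 3)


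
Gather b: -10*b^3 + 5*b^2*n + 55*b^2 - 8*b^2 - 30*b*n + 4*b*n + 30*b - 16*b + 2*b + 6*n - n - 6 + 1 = -10*b^3 + b^2*(5*n + 47) + b*(16 - 26*n) + 5*n - 5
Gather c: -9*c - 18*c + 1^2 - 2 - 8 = -27*c - 9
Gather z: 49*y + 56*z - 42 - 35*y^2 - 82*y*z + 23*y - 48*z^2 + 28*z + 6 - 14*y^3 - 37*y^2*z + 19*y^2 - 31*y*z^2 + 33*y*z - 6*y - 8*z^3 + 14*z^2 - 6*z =-14*y^3 - 16*y^2 + 66*y - 8*z^3 + z^2*(-31*y - 34) + z*(-37*y^2 - 49*y + 78) - 36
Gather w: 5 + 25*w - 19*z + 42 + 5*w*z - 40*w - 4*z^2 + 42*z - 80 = w*(5*z - 15) - 4*z^2 + 23*z - 33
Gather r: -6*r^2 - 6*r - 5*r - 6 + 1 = -6*r^2 - 11*r - 5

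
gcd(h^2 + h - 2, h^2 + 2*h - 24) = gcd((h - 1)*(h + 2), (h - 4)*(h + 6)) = 1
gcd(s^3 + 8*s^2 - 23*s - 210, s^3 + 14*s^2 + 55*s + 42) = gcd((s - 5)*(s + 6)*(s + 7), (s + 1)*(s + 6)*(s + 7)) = s^2 + 13*s + 42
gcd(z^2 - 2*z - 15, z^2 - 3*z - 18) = z + 3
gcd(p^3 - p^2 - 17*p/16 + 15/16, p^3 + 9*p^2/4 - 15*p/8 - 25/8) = p^2 - p/4 - 5/4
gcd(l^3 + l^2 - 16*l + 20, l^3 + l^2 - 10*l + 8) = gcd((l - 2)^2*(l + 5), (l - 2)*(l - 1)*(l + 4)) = l - 2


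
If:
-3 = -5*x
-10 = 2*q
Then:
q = -5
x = 3/5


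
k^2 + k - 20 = (k - 4)*(k + 5)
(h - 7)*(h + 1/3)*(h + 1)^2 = h^4 - 14*h^3/3 - 44*h^2/3 - 34*h/3 - 7/3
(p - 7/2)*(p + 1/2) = p^2 - 3*p - 7/4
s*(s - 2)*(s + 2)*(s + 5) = s^4 + 5*s^3 - 4*s^2 - 20*s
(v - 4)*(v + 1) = v^2 - 3*v - 4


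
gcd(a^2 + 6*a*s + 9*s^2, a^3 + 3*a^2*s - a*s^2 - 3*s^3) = a + 3*s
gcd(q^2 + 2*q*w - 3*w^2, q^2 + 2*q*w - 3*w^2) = q^2 + 2*q*w - 3*w^2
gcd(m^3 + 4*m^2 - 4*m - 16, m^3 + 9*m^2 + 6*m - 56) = m^2 + 2*m - 8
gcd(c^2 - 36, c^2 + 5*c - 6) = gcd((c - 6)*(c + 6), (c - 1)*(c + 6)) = c + 6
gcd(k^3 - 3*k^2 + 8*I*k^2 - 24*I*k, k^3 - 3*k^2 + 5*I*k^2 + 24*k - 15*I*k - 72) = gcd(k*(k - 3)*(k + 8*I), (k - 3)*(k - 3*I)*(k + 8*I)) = k^2 + k*(-3 + 8*I) - 24*I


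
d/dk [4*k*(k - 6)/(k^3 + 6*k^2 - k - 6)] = 4*(-k*(k - 6)*(3*k^2 + 12*k - 1) + 2*(k - 3)*(k^3 + 6*k^2 - k - 6))/(k^3 + 6*k^2 - k - 6)^2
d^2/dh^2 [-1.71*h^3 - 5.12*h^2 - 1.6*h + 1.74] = -10.26*h - 10.24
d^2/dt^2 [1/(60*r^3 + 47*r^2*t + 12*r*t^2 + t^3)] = 2*(-3*(4*r + t)*(60*r^3 + 47*r^2*t + 12*r*t^2 + t^3) + (47*r^2 + 24*r*t + 3*t^2)^2)/(60*r^3 + 47*r^2*t + 12*r*t^2 + t^3)^3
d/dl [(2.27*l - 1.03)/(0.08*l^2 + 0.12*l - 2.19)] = (-0.1816*l^2 + 0.1648*l - 4.8477)/(0.0064*l^4 + 0.0192*l^3 - 0.336*l^2 - 0.5256*l + 4.7961)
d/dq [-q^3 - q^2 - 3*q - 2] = -3*q^2 - 2*q - 3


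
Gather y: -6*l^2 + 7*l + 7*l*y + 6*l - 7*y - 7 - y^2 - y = -6*l^2 + 13*l - y^2 + y*(7*l - 8) - 7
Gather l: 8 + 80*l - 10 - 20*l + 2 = 60*l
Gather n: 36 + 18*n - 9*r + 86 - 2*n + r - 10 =16*n - 8*r + 112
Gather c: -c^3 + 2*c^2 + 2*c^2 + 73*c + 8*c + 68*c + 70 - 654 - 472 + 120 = -c^3 + 4*c^2 + 149*c - 936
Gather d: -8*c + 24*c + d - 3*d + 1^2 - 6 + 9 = 16*c - 2*d + 4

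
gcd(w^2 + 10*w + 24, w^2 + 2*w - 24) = w + 6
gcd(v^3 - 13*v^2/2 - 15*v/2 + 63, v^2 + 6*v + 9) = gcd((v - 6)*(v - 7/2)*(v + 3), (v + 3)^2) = v + 3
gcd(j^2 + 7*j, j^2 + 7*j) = j^2 + 7*j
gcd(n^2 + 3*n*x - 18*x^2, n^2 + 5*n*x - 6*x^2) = n + 6*x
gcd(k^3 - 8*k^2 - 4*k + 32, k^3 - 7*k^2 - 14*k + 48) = k^2 - 10*k + 16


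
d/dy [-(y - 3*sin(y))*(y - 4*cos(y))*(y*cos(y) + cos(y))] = -(y + 1)*(y - 3*sin(y))*(4*sin(y) + 1)*cos(y) + (y + 1)*(y - 4*cos(y))*(3*cos(y) - 1)*cos(y) + (y - 3*sin(y))*(y - 4*cos(y))*(y*sin(y) - sqrt(2)*cos(y + pi/4))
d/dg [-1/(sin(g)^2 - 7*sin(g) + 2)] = (2*sin(g) - 7)*cos(g)/(sin(g)^2 - 7*sin(g) + 2)^2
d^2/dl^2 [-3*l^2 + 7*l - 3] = -6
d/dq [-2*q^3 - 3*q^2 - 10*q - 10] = -6*q^2 - 6*q - 10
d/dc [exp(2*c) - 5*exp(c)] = (2*exp(c) - 5)*exp(c)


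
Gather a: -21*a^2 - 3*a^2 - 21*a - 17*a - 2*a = -24*a^2 - 40*a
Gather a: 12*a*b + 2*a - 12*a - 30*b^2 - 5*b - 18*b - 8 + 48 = a*(12*b - 10) - 30*b^2 - 23*b + 40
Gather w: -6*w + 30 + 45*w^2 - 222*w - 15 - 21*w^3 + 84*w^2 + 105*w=-21*w^3 + 129*w^2 - 123*w + 15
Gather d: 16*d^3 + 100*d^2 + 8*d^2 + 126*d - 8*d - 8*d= 16*d^3 + 108*d^2 + 110*d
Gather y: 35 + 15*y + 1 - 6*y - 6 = 9*y + 30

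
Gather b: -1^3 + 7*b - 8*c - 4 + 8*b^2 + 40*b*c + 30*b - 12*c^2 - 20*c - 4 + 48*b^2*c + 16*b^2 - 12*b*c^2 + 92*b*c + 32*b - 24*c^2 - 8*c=b^2*(48*c + 24) + b*(-12*c^2 + 132*c + 69) - 36*c^2 - 36*c - 9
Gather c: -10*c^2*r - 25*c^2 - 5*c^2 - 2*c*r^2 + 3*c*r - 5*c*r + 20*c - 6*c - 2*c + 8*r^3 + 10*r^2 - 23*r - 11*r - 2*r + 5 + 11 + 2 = c^2*(-10*r - 30) + c*(-2*r^2 - 2*r + 12) + 8*r^3 + 10*r^2 - 36*r + 18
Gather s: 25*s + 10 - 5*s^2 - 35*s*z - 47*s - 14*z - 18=-5*s^2 + s*(-35*z - 22) - 14*z - 8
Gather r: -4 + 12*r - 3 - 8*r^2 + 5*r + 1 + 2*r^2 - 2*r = -6*r^2 + 15*r - 6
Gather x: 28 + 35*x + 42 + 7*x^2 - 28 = 7*x^2 + 35*x + 42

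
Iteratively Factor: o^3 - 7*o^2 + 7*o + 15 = (o - 5)*(o^2 - 2*o - 3) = (o - 5)*(o + 1)*(o - 3)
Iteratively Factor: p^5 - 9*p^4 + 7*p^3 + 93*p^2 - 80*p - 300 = (p - 5)*(p^4 - 4*p^3 - 13*p^2 + 28*p + 60) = (p - 5)^2*(p^3 + p^2 - 8*p - 12) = (p - 5)^2*(p - 3)*(p^2 + 4*p + 4) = (p - 5)^2*(p - 3)*(p + 2)*(p + 2)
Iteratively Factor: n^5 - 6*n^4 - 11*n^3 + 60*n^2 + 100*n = (n + 2)*(n^4 - 8*n^3 + 5*n^2 + 50*n) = (n + 2)^2*(n^3 - 10*n^2 + 25*n) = (n - 5)*(n + 2)^2*(n^2 - 5*n) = n*(n - 5)*(n + 2)^2*(n - 5)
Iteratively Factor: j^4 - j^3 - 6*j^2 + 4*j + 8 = (j - 2)*(j^3 + j^2 - 4*j - 4) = (j - 2)*(j + 2)*(j^2 - j - 2) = (j - 2)^2*(j + 2)*(j + 1)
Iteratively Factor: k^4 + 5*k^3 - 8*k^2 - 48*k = (k - 3)*(k^3 + 8*k^2 + 16*k) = (k - 3)*(k + 4)*(k^2 + 4*k) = (k - 3)*(k + 4)^2*(k)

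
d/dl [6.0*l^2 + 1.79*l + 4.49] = 12.0*l + 1.79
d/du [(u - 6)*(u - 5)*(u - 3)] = 3*u^2 - 28*u + 63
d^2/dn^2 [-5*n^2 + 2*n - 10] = -10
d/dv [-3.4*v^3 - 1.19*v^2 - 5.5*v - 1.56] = -10.2*v^2 - 2.38*v - 5.5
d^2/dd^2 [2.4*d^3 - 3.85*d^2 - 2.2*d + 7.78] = 14.4*d - 7.7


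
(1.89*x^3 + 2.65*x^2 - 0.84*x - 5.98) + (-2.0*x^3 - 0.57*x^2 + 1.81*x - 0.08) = -0.11*x^3 + 2.08*x^2 + 0.97*x - 6.06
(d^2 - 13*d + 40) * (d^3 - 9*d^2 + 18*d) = d^5 - 22*d^4 + 175*d^3 - 594*d^2 + 720*d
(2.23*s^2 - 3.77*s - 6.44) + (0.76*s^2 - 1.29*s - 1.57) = 2.99*s^2 - 5.06*s - 8.01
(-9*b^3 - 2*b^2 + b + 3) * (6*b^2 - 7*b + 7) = -54*b^5 + 51*b^4 - 43*b^3 - 3*b^2 - 14*b + 21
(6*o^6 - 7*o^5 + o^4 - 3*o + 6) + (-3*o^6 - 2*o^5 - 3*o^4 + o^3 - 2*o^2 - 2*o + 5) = 3*o^6 - 9*o^5 - 2*o^4 + o^3 - 2*o^2 - 5*o + 11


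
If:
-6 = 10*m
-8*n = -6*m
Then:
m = -3/5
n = -9/20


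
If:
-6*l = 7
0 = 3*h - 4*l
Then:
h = -14/9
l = -7/6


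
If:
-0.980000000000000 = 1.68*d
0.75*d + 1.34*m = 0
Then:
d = -0.58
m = 0.33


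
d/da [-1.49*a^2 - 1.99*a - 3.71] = -2.98*a - 1.99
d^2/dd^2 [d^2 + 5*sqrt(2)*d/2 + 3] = 2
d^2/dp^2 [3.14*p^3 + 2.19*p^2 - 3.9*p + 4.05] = 18.84*p + 4.38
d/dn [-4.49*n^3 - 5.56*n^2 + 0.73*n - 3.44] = -13.47*n^2 - 11.12*n + 0.73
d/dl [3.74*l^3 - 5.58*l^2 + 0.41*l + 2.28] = 11.22*l^2 - 11.16*l + 0.41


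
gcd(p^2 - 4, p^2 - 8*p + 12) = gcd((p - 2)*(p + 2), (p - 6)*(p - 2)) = p - 2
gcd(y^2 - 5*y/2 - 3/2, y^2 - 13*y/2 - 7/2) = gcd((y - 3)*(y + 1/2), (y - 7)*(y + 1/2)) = y + 1/2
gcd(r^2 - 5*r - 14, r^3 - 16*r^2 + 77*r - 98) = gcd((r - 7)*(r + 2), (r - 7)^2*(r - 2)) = r - 7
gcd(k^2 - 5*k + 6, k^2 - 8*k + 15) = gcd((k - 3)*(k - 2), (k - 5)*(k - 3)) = k - 3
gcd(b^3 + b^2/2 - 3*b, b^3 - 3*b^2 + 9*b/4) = b^2 - 3*b/2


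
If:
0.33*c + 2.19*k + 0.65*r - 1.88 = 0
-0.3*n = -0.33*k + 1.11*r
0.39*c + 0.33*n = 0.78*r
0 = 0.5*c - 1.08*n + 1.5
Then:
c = -0.82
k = 0.98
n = 1.01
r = 0.02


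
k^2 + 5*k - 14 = (k - 2)*(k + 7)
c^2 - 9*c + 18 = (c - 6)*(c - 3)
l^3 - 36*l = l*(l - 6)*(l + 6)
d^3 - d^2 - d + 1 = (d - 1)^2*(d + 1)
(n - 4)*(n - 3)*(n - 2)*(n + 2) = n^4 - 7*n^3 + 8*n^2 + 28*n - 48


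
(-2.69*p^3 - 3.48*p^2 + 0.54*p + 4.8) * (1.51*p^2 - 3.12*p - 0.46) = -4.0619*p^5 + 3.138*p^4 + 12.9104*p^3 + 7.164*p^2 - 15.2244*p - 2.208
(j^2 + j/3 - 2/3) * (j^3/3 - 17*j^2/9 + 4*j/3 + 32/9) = j^5/3 - 16*j^4/9 + 13*j^3/27 + 142*j^2/27 + 8*j/27 - 64/27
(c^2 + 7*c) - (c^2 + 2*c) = 5*c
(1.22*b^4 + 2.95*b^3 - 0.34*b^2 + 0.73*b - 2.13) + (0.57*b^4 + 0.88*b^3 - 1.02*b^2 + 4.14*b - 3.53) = 1.79*b^4 + 3.83*b^3 - 1.36*b^2 + 4.87*b - 5.66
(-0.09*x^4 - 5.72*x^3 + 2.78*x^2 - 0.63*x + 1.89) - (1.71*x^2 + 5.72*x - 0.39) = -0.09*x^4 - 5.72*x^3 + 1.07*x^2 - 6.35*x + 2.28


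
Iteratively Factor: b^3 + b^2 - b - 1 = (b - 1)*(b^2 + 2*b + 1) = (b - 1)*(b + 1)*(b + 1)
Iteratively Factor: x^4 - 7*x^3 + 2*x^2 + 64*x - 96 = (x - 4)*(x^3 - 3*x^2 - 10*x + 24) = (x - 4)*(x - 2)*(x^2 - x - 12) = (x - 4)^2*(x - 2)*(x + 3)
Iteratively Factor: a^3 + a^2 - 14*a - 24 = (a + 2)*(a^2 - a - 12) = (a + 2)*(a + 3)*(a - 4)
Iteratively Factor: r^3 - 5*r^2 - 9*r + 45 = (r - 5)*(r^2 - 9) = (r - 5)*(r - 3)*(r + 3)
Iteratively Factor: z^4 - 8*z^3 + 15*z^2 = (z - 5)*(z^3 - 3*z^2) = (z - 5)*(z - 3)*(z^2) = z*(z - 5)*(z - 3)*(z)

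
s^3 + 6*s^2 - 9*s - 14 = (s - 2)*(s + 1)*(s + 7)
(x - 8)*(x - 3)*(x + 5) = x^3 - 6*x^2 - 31*x + 120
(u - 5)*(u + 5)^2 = u^3 + 5*u^2 - 25*u - 125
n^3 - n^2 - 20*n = n*(n - 5)*(n + 4)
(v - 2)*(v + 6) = v^2 + 4*v - 12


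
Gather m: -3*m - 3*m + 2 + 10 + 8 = 20 - 6*m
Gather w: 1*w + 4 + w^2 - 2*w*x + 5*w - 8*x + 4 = w^2 + w*(6 - 2*x) - 8*x + 8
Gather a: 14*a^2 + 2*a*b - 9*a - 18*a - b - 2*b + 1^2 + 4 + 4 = 14*a^2 + a*(2*b - 27) - 3*b + 9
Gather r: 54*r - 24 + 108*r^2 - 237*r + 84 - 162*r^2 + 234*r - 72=-54*r^2 + 51*r - 12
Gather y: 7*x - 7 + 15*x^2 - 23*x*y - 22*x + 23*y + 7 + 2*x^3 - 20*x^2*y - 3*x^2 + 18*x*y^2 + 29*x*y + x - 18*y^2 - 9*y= 2*x^3 + 12*x^2 - 14*x + y^2*(18*x - 18) + y*(-20*x^2 + 6*x + 14)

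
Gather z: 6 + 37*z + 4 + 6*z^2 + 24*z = 6*z^2 + 61*z + 10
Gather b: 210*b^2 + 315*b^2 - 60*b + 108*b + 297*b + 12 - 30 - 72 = 525*b^2 + 345*b - 90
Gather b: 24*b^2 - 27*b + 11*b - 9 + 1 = 24*b^2 - 16*b - 8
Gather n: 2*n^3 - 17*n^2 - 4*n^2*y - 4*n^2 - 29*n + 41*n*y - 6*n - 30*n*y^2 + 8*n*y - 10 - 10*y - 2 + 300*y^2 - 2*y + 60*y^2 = 2*n^3 + n^2*(-4*y - 21) + n*(-30*y^2 + 49*y - 35) + 360*y^2 - 12*y - 12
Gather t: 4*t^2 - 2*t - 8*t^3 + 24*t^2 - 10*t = -8*t^3 + 28*t^2 - 12*t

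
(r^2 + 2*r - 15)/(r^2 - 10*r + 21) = (r + 5)/(r - 7)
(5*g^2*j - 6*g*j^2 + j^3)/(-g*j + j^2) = -5*g + j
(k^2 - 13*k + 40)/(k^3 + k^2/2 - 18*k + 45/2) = 2*(k^2 - 13*k + 40)/(2*k^3 + k^2 - 36*k + 45)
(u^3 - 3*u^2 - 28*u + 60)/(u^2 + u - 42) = (u^2 + 3*u - 10)/(u + 7)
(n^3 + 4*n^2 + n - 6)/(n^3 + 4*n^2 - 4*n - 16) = (n^2 + 2*n - 3)/(n^2 + 2*n - 8)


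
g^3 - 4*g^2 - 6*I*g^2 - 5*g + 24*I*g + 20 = (g - 4)*(g - 5*I)*(g - I)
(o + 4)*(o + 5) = o^2 + 9*o + 20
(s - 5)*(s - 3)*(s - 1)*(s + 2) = s^4 - 7*s^3 + 5*s^2 + 31*s - 30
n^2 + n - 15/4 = (n - 3/2)*(n + 5/2)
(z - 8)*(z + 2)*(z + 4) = z^3 - 2*z^2 - 40*z - 64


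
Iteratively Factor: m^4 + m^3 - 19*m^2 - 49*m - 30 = (m + 1)*(m^3 - 19*m - 30) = (m - 5)*(m + 1)*(m^2 + 5*m + 6) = (m - 5)*(m + 1)*(m + 2)*(m + 3)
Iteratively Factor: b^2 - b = (b)*(b - 1)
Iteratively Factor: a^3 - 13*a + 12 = (a - 1)*(a^2 + a - 12) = (a - 1)*(a + 4)*(a - 3)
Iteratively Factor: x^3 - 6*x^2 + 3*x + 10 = (x - 2)*(x^2 - 4*x - 5) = (x - 2)*(x + 1)*(x - 5)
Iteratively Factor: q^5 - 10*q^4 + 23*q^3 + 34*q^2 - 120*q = (q - 3)*(q^4 - 7*q^3 + 2*q^2 + 40*q) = (q - 3)*(q + 2)*(q^3 - 9*q^2 + 20*q) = q*(q - 3)*(q + 2)*(q^2 - 9*q + 20) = q*(q - 4)*(q - 3)*(q + 2)*(q - 5)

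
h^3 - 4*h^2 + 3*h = h*(h - 3)*(h - 1)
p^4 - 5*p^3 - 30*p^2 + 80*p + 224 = (p - 7)*(p - 4)*(p + 2)*(p + 4)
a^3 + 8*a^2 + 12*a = a*(a + 2)*(a + 6)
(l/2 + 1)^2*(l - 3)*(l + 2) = l^4/4 + 3*l^3/4 - 3*l^2/2 - 7*l - 6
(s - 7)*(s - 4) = s^2 - 11*s + 28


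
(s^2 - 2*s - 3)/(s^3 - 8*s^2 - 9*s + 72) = (s + 1)/(s^2 - 5*s - 24)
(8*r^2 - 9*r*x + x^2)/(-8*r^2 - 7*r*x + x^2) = (-r + x)/(r + x)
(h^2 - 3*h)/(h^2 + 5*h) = (h - 3)/(h + 5)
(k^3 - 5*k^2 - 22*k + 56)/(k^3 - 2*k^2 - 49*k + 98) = (k + 4)/(k + 7)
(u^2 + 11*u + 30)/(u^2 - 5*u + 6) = (u^2 + 11*u + 30)/(u^2 - 5*u + 6)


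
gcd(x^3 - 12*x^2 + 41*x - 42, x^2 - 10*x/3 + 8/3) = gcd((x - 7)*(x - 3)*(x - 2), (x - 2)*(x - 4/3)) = x - 2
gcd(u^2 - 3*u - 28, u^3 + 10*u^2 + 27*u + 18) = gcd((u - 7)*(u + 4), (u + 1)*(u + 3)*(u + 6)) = 1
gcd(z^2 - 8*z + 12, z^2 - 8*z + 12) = z^2 - 8*z + 12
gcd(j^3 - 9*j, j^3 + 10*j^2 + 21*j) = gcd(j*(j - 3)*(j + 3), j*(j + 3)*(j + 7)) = j^2 + 3*j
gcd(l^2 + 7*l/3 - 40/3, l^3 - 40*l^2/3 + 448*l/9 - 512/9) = l - 8/3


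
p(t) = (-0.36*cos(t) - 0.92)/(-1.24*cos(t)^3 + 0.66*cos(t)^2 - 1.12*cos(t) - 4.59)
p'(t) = (-0.36*cos(t) - 0.92)*(-3.72*sin(t)*cos(t)^2 + 1.32*sin(t)*cos(t) - 1.12*sin(t))/(-1.24*cos(t)^3 + 0.66*cos(t)^2 - 1.12*cos(t) - 4.59)^2 + 0.36*sin(t)/(-1.24*cos(t)^3 + 0.66*cos(t)^2 - 1.12*cos(t) - 4.59) = (0.8928*cos(t)^3 + 3.1848*cos(t)^2 - 1.2144*cos(t) - 0.622)*sin(t)/(1.5376*cos(t)^6 - 1.6368*cos(t)^5 + 3.2132*cos(t)^4 + 9.9048*cos(t)^3 - 4.8044*cos(t)^2 + 10.2816*cos(t) + 21.0681)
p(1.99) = 0.20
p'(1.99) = 0.02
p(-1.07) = 0.21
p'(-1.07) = 0.01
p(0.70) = 0.21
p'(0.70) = 0.01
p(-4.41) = 0.20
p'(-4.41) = -0.00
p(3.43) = 0.32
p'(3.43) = -0.23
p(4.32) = 0.20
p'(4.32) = -0.01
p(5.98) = 0.21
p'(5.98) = -0.02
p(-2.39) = 0.22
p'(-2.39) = -0.13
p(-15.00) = 0.23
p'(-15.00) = -0.14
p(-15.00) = 0.23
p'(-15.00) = -0.14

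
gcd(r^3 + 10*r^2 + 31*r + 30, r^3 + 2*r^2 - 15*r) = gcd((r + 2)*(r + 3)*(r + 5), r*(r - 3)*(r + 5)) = r + 5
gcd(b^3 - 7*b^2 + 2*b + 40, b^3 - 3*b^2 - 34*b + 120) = b^2 - 9*b + 20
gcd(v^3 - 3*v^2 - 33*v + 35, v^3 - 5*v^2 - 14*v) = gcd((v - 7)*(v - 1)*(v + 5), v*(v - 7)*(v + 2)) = v - 7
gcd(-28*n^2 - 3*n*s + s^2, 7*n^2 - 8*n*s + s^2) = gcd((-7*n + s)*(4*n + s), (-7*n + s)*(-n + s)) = -7*n + s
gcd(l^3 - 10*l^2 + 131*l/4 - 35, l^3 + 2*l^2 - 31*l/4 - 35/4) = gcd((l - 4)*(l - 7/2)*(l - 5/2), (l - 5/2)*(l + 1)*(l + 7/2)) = l - 5/2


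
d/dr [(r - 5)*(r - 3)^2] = (r - 3)*(3*r - 13)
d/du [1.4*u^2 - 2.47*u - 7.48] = 2.8*u - 2.47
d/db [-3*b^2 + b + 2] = 1 - 6*b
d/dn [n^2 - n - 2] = 2*n - 1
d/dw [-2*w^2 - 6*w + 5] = -4*w - 6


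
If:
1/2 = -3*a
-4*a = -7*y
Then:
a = -1/6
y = -2/21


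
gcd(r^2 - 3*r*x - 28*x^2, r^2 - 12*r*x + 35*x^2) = -r + 7*x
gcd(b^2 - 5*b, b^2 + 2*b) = b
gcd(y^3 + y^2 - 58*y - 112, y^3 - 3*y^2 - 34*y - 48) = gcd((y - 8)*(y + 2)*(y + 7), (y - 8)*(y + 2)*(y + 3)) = y^2 - 6*y - 16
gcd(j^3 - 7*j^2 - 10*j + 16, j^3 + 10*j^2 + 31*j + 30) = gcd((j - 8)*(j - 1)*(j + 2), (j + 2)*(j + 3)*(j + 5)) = j + 2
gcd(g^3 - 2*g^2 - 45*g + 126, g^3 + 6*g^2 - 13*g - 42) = g^2 + 4*g - 21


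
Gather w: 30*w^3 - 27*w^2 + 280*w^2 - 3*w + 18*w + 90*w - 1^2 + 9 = 30*w^3 + 253*w^2 + 105*w + 8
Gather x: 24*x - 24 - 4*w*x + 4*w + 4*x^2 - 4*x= 4*w + 4*x^2 + x*(20 - 4*w) - 24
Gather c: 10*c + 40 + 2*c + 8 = 12*c + 48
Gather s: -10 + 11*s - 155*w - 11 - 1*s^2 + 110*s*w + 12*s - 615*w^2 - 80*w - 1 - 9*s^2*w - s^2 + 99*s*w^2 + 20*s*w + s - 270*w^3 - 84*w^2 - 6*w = s^2*(-9*w - 2) + s*(99*w^2 + 130*w + 24) - 270*w^3 - 699*w^2 - 241*w - 22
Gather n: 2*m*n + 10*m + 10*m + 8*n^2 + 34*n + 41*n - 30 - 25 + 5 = 20*m + 8*n^2 + n*(2*m + 75) - 50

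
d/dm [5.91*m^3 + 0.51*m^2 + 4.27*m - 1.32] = 17.73*m^2 + 1.02*m + 4.27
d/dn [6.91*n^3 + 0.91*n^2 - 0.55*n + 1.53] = 20.73*n^2 + 1.82*n - 0.55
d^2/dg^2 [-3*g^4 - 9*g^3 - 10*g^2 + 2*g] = -36*g^2 - 54*g - 20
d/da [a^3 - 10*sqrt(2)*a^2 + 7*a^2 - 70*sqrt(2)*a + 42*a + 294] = 3*a^2 - 20*sqrt(2)*a + 14*a - 70*sqrt(2) + 42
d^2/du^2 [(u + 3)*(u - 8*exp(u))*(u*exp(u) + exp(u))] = (u^3 - 32*u^2*exp(u) + 10*u^2 - 192*u*exp(u) + 25*u - 240*exp(u) + 14)*exp(u)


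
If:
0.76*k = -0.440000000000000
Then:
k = -0.58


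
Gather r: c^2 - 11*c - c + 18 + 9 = c^2 - 12*c + 27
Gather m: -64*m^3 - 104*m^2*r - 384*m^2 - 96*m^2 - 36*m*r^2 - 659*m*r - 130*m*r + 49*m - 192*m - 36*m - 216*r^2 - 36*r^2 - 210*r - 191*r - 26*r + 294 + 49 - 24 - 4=-64*m^3 + m^2*(-104*r - 480) + m*(-36*r^2 - 789*r - 179) - 252*r^2 - 427*r + 315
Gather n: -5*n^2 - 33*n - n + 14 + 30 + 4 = -5*n^2 - 34*n + 48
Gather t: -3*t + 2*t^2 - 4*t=2*t^2 - 7*t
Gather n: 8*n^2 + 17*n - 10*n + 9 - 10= 8*n^2 + 7*n - 1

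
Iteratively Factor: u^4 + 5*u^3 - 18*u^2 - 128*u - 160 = (u + 4)*(u^3 + u^2 - 22*u - 40) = (u - 5)*(u + 4)*(u^2 + 6*u + 8) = (u - 5)*(u + 2)*(u + 4)*(u + 4)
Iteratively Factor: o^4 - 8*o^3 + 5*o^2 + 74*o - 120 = (o - 5)*(o^3 - 3*o^2 - 10*o + 24) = (o - 5)*(o + 3)*(o^2 - 6*o + 8) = (o - 5)*(o - 2)*(o + 3)*(o - 4)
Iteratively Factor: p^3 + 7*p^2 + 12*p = (p)*(p^2 + 7*p + 12) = p*(p + 3)*(p + 4)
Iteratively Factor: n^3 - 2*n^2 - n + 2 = (n - 1)*(n^2 - n - 2) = (n - 1)*(n + 1)*(n - 2)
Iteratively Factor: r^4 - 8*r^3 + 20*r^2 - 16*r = (r - 2)*(r^3 - 6*r^2 + 8*r) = r*(r - 2)*(r^2 - 6*r + 8) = r*(r - 2)^2*(r - 4)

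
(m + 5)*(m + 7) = m^2 + 12*m + 35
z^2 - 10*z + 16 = (z - 8)*(z - 2)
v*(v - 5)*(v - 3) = v^3 - 8*v^2 + 15*v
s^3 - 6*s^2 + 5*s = s*(s - 5)*(s - 1)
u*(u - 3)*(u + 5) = u^3 + 2*u^2 - 15*u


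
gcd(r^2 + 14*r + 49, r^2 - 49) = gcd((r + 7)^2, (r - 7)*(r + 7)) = r + 7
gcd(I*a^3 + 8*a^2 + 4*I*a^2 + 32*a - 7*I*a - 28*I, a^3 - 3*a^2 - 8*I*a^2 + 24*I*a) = 1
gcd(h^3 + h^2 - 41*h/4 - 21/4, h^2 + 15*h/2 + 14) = h + 7/2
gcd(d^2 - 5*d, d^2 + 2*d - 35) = d - 5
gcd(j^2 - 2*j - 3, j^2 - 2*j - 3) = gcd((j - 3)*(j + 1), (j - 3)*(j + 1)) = j^2 - 2*j - 3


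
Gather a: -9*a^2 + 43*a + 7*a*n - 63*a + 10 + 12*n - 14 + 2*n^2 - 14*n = -9*a^2 + a*(7*n - 20) + 2*n^2 - 2*n - 4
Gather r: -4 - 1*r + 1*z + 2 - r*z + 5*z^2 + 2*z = r*(-z - 1) + 5*z^2 + 3*z - 2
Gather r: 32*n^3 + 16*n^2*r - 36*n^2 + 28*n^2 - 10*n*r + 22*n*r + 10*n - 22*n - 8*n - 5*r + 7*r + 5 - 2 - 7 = 32*n^3 - 8*n^2 - 20*n + r*(16*n^2 + 12*n + 2) - 4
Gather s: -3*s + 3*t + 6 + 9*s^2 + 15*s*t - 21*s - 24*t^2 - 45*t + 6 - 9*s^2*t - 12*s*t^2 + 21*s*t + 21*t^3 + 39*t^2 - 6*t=s^2*(9 - 9*t) + s*(-12*t^2 + 36*t - 24) + 21*t^3 + 15*t^2 - 48*t + 12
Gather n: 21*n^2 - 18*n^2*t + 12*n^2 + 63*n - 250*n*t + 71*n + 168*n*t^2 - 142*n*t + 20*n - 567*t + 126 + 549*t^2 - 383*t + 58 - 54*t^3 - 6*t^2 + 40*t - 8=n^2*(33 - 18*t) + n*(168*t^2 - 392*t + 154) - 54*t^3 + 543*t^2 - 910*t + 176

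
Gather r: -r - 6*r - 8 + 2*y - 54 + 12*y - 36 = -7*r + 14*y - 98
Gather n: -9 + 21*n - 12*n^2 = -12*n^2 + 21*n - 9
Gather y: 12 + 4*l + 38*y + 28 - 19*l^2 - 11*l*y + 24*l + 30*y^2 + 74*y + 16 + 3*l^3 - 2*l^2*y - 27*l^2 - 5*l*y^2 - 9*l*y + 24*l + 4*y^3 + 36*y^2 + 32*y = 3*l^3 - 46*l^2 + 52*l + 4*y^3 + y^2*(66 - 5*l) + y*(-2*l^2 - 20*l + 144) + 56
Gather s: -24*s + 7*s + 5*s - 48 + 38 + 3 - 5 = -12*s - 12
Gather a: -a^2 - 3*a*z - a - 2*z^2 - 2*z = -a^2 + a*(-3*z - 1) - 2*z^2 - 2*z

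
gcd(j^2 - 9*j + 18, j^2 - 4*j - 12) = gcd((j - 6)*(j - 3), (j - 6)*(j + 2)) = j - 6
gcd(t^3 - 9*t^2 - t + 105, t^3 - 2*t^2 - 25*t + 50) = t - 5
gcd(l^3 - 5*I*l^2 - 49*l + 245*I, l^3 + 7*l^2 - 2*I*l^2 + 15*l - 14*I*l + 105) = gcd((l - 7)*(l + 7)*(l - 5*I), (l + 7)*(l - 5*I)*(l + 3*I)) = l^2 + l*(7 - 5*I) - 35*I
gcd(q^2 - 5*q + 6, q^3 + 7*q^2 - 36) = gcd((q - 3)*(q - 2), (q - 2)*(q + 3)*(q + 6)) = q - 2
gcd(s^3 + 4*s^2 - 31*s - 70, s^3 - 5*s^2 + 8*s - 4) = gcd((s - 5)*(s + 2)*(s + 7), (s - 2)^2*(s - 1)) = 1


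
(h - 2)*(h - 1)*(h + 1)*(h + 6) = h^4 + 4*h^3 - 13*h^2 - 4*h + 12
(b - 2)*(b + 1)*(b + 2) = b^3 + b^2 - 4*b - 4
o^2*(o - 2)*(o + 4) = o^4 + 2*o^3 - 8*o^2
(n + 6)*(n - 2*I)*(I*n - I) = I*n^3 + 2*n^2 + 5*I*n^2 + 10*n - 6*I*n - 12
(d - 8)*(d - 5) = d^2 - 13*d + 40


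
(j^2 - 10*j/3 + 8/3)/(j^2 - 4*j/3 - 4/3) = (3*j - 4)/(3*j + 2)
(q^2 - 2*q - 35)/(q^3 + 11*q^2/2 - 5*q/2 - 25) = 2*(q - 7)/(2*q^2 + q - 10)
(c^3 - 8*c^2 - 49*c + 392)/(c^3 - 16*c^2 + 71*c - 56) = (c + 7)/(c - 1)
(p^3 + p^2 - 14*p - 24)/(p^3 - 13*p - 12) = (p + 2)/(p + 1)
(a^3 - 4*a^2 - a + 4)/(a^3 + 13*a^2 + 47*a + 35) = (a^2 - 5*a + 4)/(a^2 + 12*a + 35)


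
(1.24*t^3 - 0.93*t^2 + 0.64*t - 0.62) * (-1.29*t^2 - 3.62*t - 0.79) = -1.5996*t^5 - 3.2891*t^4 + 1.5614*t^3 - 0.7823*t^2 + 1.7388*t + 0.4898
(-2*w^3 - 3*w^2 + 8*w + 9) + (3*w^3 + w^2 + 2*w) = w^3 - 2*w^2 + 10*w + 9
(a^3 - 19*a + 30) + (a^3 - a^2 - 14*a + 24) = 2*a^3 - a^2 - 33*a + 54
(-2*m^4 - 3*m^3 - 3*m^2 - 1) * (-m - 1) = 2*m^5 + 5*m^4 + 6*m^3 + 3*m^2 + m + 1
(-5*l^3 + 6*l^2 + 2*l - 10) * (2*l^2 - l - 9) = -10*l^5 + 17*l^4 + 43*l^3 - 76*l^2 - 8*l + 90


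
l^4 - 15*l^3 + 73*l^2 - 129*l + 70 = (l - 7)*(l - 5)*(l - 2)*(l - 1)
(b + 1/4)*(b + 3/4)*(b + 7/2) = b^3 + 9*b^2/2 + 59*b/16 + 21/32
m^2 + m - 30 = (m - 5)*(m + 6)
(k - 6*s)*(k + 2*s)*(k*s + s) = k^3*s - 4*k^2*s^2 + k^2*s - 12*k*s^3 - 4*k*s^2 - 12*s^3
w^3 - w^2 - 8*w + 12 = (w - 2)^2*(w + 3)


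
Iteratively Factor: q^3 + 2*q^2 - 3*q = (q + 3)*(q^2 - q) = q*(q + 3)*(q - 1)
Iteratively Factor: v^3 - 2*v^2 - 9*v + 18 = (v - 2)*(v^2 - 9) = (v - 2)*(v + 3)*(v - 3)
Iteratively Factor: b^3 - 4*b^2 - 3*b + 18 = (b - 3)*(b^2 - b - 6) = (b - 3)^2*(b + 2)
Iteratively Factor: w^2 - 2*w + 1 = (w - 1)*(w - 1)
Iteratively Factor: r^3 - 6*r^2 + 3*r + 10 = (r - 2)*(r^2 - 4*r - 5) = (r - 2)*(r + 1)*(r - 5)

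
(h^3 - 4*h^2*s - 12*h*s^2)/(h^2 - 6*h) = (h^2 - 4*h*s - 12*s^2)/(h - 6)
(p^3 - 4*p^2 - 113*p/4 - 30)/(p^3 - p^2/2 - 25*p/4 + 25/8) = 2*(2*p^2 - 13*p - 24)/(4*p^2 - 12*p + 5)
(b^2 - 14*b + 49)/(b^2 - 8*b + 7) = (b - 7)/(b - 1)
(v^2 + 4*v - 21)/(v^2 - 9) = (v + 7)/(v + 3)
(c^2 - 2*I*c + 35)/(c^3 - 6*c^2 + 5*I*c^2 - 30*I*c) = (c - 7*I)/(c*(c - 6))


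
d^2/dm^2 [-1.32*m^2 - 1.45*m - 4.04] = -2.64000000000000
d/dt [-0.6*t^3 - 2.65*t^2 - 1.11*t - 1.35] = -1.8*t^2 - 5.3*t - 1.11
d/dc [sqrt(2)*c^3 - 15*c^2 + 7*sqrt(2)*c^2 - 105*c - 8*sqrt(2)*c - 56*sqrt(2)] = 3*sqrt(2)*c^2 - 30*c + 14*sqrt(2)*c - 105 - 8*sqrt(2)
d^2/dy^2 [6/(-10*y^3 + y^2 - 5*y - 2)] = 12*((30*y - 1)*(10*y^3 - y^2 + 5*y + 2) - (30*y^2 - 2*y + 5)^2)/(10*y^3 - y^2 + 5*y + 2)^3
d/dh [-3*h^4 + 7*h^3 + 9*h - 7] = -12*h^3 + 21*h^2 + 9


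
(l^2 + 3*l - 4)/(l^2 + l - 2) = (l + 4)/(l + 2)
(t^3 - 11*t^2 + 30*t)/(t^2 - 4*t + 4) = t*(t^2 - 11*t + 30)/(t^2 - 4*t + 4)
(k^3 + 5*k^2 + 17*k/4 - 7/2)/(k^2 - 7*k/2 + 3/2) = (k^2 + 11*k/2 + 7)/(k - 3)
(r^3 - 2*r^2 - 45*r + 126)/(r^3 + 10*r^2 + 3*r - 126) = (r - 6)/(r + 6)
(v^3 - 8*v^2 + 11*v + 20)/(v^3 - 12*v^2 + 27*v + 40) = (v - 4)/(v - 8)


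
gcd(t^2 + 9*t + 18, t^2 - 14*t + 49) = 1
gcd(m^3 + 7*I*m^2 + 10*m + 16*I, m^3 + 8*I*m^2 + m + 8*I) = m^2 + 9*I*m - 8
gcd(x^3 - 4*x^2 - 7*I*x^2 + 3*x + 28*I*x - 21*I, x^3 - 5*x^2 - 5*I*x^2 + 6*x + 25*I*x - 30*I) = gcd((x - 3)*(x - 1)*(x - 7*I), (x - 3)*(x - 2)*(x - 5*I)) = x - 3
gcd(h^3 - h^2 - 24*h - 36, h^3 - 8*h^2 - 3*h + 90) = h^2 - 3*h - 18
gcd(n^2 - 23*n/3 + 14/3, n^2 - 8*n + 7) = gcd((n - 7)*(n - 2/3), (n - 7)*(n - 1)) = n - 7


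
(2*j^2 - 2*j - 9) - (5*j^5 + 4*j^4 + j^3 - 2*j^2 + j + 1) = -5*j^5 - 4*j^4 - j^3 + 4*j^2 - 3*j - 10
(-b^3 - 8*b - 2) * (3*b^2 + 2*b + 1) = -3*b^5 - 2*b^4 - 25*b^3 - 22*b^2 - 12*b - 2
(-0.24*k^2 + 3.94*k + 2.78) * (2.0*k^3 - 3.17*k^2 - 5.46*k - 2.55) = -0.48*k^5 + 8.6408*k^4 - 5.6194*k^3 - 29.713*k^2 - 25.2258*k - 7.089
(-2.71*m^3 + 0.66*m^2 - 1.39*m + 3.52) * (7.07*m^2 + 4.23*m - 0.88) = -19.1597*m^5 - 6.7971*m^4 - 4.6507*m^3 + 18.4259*m^2 + 16.1128*m - 3.0976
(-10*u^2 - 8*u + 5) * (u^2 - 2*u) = -10*u^4 + 12*u^3 + 21*u^2 - 10*u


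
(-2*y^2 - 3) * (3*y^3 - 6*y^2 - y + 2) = -6*y^5 + 12*y^4 - 7*y^3 + 14*y^2 + 3*y - 6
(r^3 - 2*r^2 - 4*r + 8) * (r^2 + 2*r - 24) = r^5 - 32*r^3 + 48*r^2 + 112*r - 192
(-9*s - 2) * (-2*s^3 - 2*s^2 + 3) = 18*s^4 + 22*s^3 + 4*s^2 - 27*s - 6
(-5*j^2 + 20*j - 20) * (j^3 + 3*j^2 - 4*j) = -5*j^5 + 5*j^4 + 60*j^3 - 140*j^2 + 80*j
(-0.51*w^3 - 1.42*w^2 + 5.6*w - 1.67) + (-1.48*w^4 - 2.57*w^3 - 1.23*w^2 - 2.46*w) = -1.48*w^4 - 3.08*w^3 - 2.65*w^2 + 3.14*w - 1.67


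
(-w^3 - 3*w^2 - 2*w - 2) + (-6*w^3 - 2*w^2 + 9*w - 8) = -7*w^3 - 5*w^2 + 7*w - 10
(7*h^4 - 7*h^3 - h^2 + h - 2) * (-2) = -14*h^4 + 14*h^3 + 2*h^2 - 2*h + 4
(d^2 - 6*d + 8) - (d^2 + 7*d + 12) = -13*d - 4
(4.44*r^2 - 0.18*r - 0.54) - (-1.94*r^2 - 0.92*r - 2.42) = 6.38*r^2 + 0.74*r + 1.88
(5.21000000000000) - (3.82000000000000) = 1.39000000000000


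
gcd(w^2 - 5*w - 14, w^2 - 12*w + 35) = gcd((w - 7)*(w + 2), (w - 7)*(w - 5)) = w - 7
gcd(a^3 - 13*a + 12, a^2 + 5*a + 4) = a + 4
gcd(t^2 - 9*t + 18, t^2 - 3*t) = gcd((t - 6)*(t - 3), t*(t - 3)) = t - 3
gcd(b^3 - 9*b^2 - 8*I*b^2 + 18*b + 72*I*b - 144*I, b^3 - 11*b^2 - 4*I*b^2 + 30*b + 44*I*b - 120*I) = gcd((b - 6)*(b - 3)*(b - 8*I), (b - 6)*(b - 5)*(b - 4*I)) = b - 6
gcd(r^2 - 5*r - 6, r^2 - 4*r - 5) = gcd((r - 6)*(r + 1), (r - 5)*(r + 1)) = r + 1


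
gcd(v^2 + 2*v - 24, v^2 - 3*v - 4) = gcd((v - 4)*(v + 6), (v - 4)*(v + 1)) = v - 4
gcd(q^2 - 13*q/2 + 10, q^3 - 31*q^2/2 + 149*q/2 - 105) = q - 5/2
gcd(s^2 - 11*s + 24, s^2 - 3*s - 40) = s - 8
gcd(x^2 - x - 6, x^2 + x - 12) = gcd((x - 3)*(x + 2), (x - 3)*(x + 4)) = x - 3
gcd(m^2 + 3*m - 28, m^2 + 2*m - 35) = m + 7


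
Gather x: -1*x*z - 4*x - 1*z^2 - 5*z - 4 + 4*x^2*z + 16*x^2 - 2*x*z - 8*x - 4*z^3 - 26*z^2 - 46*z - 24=x^2*(4*z + 16) + x*(-3*z - 12) - 4*z^3 - 27*z^2 - 51*z - 28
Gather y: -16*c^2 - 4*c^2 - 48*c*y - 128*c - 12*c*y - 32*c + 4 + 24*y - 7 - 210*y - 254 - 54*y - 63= -20*c^2 - 160*c + y*(-60*c - 240) - 320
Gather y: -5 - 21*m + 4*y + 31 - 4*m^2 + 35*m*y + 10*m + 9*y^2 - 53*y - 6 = -4*m^2 - 11*m + 9*y^2 + y*(35*m - 49) + 20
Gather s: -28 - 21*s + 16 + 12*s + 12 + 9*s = 0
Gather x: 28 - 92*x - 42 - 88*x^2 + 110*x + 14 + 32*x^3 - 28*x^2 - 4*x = 32*x^3 - 116*x^2 + 14*x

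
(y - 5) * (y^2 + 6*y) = y^3 + y^2 - 30*y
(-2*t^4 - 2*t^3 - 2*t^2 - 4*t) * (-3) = 6*t^4 + 6*t^3 + 6*t^2 + 12*t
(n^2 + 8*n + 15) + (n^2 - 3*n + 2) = 2*n^2 + 5*n + 17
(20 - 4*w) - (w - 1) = 21 - 5*w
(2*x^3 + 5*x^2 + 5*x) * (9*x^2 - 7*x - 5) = 18*x^5 + 31*x^4 - 60*x^2 - 25*x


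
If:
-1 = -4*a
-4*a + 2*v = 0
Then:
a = 1/4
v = 1/2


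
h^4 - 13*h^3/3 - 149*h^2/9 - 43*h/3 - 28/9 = (h - 7)*(h + 1/3)*(h + 1)*(h + 4/3)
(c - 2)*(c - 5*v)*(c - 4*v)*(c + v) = c^4 - 8*c^3*v - 2*c^3 + 11*c^2*v^2 + 16*c^2*v + 20*c*v^3 - 22*c*v^2 - 40*v^3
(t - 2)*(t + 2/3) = t^2 - 4*t/3 - 4/3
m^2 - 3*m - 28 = (m - 7)*(m + 4)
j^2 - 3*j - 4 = (j - 4)*(j + 1)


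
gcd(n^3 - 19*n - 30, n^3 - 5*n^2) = n - 5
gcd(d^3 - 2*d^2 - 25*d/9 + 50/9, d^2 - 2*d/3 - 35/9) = d + 5/3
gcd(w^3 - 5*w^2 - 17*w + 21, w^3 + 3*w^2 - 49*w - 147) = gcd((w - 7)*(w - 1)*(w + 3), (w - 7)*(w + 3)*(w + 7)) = w^2 - 4*w - 21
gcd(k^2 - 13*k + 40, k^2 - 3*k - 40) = k - 8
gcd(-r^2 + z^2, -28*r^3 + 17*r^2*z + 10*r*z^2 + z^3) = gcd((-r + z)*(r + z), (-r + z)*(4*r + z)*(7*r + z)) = -r + z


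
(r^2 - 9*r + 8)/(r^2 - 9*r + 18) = (r^2 - 9*r + 8)/(r^2 - 9*r + 18)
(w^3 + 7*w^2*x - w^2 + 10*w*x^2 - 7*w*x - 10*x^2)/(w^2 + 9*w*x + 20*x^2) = (w^2 + 2*w*x - w - 2*x)/(w + 4*x)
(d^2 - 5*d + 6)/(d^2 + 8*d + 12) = (d^2 - 5*d + 6)/(d^2 + 8*d + 12)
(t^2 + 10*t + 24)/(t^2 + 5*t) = (t^2 + 10*t + 24)/(t*(t + 5))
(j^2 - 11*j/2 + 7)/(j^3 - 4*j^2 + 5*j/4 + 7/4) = 2*(j - 2)/(2*j^2 - j - 1)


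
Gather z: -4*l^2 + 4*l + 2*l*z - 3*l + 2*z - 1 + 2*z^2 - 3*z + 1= -4*l^2 + l + 2*z^2 + z*(2*l - 1)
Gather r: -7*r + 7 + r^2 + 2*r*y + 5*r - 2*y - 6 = r^2 + r*(2*y - 2) - 2*y + 1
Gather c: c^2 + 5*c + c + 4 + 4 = c^2 + 6*c + 8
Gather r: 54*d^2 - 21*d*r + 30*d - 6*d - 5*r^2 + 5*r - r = 54*d^2 + 24*d - 5*r^2 + r*(4 - 21*d)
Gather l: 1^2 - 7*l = 1 - 7*l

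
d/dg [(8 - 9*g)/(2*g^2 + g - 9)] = (-18*g^2 - 9*g + (4*g + 1)*(9*g - 8) + 81)/(2*g^2 + g - 9)^2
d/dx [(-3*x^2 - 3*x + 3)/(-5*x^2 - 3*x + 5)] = 6*(-x^2 - 1)/(25*x^4 + 30*x^3 - 41*x^2 - 30*x + 25)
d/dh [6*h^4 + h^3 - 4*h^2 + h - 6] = 24*h^3 + 3*h^2 - 8*h + 1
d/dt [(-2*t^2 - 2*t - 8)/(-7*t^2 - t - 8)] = 4*(-3*t^2 - 20*t + 2)/(49*t^4 + 14*t^3 + 113*t^2 + 16*t + 64)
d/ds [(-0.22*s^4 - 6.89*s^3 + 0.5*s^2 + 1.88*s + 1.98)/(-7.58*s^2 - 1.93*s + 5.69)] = (3.3352*s^5 + 53.5*s^4 + 21.5882*s^3 - 104.3269*s^2 + 35.7068*s + 14.5186)/(57.4564*s^4 + 29.2588*s^3 - 82.5355*s^2 - 21.9634*s + 32.3761)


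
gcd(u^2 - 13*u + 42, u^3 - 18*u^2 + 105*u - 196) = u - 7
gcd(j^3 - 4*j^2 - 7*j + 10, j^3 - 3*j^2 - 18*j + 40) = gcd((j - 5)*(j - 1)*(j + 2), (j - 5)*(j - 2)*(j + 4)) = j - 5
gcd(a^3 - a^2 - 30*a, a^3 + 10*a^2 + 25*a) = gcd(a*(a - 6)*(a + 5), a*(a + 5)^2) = a^2 + 5*a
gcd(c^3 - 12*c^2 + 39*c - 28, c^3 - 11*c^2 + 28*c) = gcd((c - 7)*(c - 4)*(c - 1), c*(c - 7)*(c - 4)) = c^2 - 11*c + 28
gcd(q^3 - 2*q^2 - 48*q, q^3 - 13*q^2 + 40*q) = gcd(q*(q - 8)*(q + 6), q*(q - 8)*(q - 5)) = q^2 - 8*q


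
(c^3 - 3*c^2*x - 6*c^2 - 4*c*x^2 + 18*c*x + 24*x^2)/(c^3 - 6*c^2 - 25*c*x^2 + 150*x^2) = (-c^2 + 3*c*x + 4*x^2)/(-c^2 + 25*x^2)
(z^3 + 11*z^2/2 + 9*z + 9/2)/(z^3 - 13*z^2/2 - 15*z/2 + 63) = (2*z^2 + 5*z + 3)/(2*z^2 - 19*z + 42)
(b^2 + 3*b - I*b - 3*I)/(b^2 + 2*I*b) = (b^2 + b*(3 - I) - 3*I)/(b*(b + 2*I))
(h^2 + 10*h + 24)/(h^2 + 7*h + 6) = (h + 4)/(h + 1)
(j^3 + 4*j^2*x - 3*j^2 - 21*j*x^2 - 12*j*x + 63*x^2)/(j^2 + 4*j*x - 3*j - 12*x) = (j^2 + 4*j*x - 21*x^2)/(j + 4*x)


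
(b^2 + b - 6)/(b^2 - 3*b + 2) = (b + 3)/(b - 1)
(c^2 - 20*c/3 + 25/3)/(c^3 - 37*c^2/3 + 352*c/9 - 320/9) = 3*(c - 5)/(3*c^2 - 32*c + 64)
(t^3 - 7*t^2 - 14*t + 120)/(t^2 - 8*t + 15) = (t^2 - 2*t - 24)/(t - 3)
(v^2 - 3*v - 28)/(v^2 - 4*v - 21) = (v + 4)/(v + 3)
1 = 1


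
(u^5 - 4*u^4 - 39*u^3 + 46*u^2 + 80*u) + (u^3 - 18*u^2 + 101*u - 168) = u^5 - 4*u^4 - 38*u^3 + 28*u^2 + 181*u - 168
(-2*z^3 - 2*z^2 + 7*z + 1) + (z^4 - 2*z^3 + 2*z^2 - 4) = z^4 - 4*z^3 + 7*z - 3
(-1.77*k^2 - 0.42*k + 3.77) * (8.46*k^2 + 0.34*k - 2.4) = -14.9742*k^4 - 4.155*k^3 + 35.9994*k^2 + 2.2898*k - 9.048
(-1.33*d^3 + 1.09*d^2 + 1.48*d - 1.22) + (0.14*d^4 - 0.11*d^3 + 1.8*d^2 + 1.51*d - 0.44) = 0.14*d^4 - 1.44*d^3 + 2.89*d^2 + 2.99*d - 1.66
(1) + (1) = 2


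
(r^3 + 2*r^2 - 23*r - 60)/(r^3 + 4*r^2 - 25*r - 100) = (r + 3)/(r + 5)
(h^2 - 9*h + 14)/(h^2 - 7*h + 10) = (h - 7)/(h - 5)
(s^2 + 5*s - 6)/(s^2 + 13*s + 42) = (s - 1)/(s + 7)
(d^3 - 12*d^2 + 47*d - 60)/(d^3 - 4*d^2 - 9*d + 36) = (d - 5)/(d + 3)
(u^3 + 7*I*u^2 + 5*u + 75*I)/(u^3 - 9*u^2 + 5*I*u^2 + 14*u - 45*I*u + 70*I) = (u^2 + 2*I*u + 15)/(u^2 - 9*u + 14)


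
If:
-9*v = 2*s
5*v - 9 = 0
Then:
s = -81/10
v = 9/5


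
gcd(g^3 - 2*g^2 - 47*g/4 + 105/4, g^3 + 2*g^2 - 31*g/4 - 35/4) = g^2 + g - 35/4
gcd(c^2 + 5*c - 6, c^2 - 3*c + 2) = c - 1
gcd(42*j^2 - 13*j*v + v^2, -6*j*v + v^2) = -6*j + v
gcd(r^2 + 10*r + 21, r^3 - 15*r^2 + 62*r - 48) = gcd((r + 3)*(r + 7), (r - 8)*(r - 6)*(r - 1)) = 1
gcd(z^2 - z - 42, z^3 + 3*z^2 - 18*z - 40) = 1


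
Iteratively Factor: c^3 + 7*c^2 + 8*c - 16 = (c - 1)*(c^2 + 8*c + 16) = (c - 1)*(c + 4)*(c + 4)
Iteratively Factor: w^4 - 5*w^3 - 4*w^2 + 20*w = (w + 2)*(w^3 - 7*w^2 + 10*w) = (w - 2)*(w + 2)*(w^2 - 5*w) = w*(w - 2)*(w + 2)*(w - 5)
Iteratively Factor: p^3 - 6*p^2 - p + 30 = (p + 2)*(p^2 - 8*p + 15) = (p - 3)*(p + 2)*(p - 5)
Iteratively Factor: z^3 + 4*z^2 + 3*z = (z + 3)*(z^2 + z) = (z + 1)*(z + 3)*(z)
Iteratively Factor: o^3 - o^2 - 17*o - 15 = (o - 5)*(o^2 + 4*o + 3) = (o - 5)*(o + 3)*(o + 1)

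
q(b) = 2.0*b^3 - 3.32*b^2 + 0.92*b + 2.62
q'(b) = 6.0*b^2 - 6.64*b + 0.92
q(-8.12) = -1294.53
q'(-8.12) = 450.44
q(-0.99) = -3.49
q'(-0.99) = 13.37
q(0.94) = 2.21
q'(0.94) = -0.02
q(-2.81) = -70.56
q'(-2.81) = 66.96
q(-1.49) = -12.74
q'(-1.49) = 24.13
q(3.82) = 69.17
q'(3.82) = 63.11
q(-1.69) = -18.07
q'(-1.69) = 29.28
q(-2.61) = -57.96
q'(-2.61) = 59.12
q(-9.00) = -1732.58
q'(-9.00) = 546.68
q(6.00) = 320.62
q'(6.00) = 177.08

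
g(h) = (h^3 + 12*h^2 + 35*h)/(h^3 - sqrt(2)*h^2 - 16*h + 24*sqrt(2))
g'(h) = (-3*h^2 + 2*sqrt(2)*h + 16)*(h^3 + 12*h^2 + 35*h)/(h^3 - sqrt(2)*h^2 - 16*h + 24*sqrt(2))^2 + (3*h^2 + 24*h + 35)/(h^3 - sqrt(2)*h^2 - 16*h + 24*sqrt(2))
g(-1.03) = -0.51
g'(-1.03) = 0.18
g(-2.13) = -0.57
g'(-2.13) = -0.00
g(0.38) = 0.54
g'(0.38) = 1.93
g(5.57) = 10.03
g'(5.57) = -4.79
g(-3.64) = -0.66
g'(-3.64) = 0.39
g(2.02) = 31.25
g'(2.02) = 95.71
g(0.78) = 1.66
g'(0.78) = 3.93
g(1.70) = 13.10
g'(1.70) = 32.17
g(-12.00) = 0.25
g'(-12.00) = -0.04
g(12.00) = 2.84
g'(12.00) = -0.24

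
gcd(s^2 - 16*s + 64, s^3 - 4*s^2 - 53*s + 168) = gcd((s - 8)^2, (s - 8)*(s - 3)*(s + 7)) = s - 8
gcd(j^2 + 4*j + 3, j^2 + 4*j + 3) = j^2 + 4*j + 3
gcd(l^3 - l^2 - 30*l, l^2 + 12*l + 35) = l + 5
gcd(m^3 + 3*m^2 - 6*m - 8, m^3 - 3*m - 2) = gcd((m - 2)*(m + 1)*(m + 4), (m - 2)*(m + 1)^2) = m^2 - m - 2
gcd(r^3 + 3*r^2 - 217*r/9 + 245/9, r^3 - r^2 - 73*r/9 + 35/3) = r^2 - 4*r + 35/9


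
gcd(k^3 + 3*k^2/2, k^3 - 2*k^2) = k^2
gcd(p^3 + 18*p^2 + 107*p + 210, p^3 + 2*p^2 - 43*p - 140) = p + 5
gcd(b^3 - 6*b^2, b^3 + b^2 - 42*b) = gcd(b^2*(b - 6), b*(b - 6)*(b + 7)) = b^2 - 6*b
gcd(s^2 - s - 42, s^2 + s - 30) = s + 6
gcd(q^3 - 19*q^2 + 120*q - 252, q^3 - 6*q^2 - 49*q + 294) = q^2 - 13*q + 42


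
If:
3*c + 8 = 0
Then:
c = -8/3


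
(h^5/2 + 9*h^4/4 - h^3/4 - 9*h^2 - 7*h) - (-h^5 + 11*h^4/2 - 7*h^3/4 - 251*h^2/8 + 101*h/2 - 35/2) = 3*h^5/2 - 13*h^4/4 + 3*h^3/2 + 179*h^2/8 - 115*h/2 + 35/2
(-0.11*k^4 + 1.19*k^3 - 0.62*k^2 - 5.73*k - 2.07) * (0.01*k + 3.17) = -0.0011*k^5 - 0.3368*k^4 + 3.7661*k^3 - 2.0227*k^2 - 18.1848*k - 6.5619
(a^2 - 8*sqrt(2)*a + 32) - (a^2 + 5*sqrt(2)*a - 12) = -13*sqrt(2)*a + 44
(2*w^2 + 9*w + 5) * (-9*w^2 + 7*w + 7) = -18*w^4 - 67*w^3 + 32*w^2 + 98*w + 35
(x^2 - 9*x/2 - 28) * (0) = 0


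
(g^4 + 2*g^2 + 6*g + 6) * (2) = 2*g^4 + 4*g^2 + 12*g + 12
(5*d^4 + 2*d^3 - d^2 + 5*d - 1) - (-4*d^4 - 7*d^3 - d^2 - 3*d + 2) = 9*d^4 + 9*d^3 + 8*d - 3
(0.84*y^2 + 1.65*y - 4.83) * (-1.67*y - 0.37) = -1.4028*y^3 - 3.0663*y^2 + 7.4556*y + 1.7871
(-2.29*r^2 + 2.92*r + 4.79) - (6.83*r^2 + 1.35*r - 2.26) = -9.12*r^2 + 1.57*r + 7.05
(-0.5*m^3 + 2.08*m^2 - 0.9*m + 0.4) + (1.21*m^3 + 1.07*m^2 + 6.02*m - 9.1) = 0.71*m^3 + 3.15*m^2 + 5.12*m - 8.7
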